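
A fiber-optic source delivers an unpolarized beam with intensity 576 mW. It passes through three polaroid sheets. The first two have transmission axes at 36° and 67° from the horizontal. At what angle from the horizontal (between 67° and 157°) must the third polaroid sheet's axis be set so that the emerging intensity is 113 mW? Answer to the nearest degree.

Unpolarized light through the first polarizer → I₁ = ½ I₀, now polarized at 36°.
I₂ = I₁ cos²(67° − 36°) = 0.5 I₀ · cos²(31°) = 0.3674 I₀.
Target fraction: 113 / 576 mW = 0.1962 of I₀.
Need I₃/I₀ = 0.1962, so cos²(θ − 67°) = 0.1962 / 0.3674 = 0.534.
θ − 67° = arccos(√0.534) = 43.0°, giving θ ≈ 67 + 43.0 = 110.0°.

θ ≈ 110°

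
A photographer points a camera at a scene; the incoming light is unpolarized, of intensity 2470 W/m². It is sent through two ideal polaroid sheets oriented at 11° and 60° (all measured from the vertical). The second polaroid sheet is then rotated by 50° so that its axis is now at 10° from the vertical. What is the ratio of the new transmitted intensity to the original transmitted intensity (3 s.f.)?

Before rotation:
Unpolarized light through the first polarizer → I₁ = ½ I₀, now polarized at 11°.
I₂ = I₁ cos²(60° − 11°) = 0.5 I₀ · cos²(49°) = 0.2152 I₀.
After rotation:
Unpolarized light through the first polarizer → I₁ = ½ I₀, now polarized at 11°.
I₂ = I₁ cos²(10° − 11°) = 0.5 I₀ · cos²(1°) = 0.4998 I₀.
Ratio = 0.4998 / 0.2152 = 2.323.

I_new/I_old ≈ 2.32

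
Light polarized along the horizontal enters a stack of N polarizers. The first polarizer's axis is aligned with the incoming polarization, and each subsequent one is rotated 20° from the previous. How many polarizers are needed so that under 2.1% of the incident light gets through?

N = 33

First polarizer is aligned with the polarization: full transmission.
Each further stage multiplies by cos²(20°) = 0.883.
After N polarizers: T = 0.883^(N−1). Require T < 0.021 ⇒ N−1 > ln(0.021)/ln(0.883) = 31.05, so N−1 ≥ 32 and N = 33.
Check: N=33 gives T = 0.01867 < 0.021; N=32 gives T = 0.02114.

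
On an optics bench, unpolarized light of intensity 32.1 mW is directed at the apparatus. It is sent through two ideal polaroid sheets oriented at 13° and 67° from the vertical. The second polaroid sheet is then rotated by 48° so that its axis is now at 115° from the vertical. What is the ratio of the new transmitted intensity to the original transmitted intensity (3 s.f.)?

Before rotation:
Unpolarized light through the first polarizer → I₁ = ½ I₀, now polarized at 13°.
I₂ = I₁ cos²(67° − 13°) = 0.5 I₀ · cos²(54°) = 0.1727 I₀.
After rotation:
Unpolarized light through the first polarizer → I₁ = ½ I₀, now polarized at 13°.
Angle between axes 1 and 2: 78°. I₂ = 0.5 I₀ · cos²(78°) = 0.02161 I₀.
Ratio = 0.02161 / 0.1727 = 0.1251.

I_new/I_old ≈ 0.125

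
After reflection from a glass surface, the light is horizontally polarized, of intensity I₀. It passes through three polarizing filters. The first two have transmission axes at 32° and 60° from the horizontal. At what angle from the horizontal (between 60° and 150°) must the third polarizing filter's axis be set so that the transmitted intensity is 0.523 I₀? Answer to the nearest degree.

θ ≈ 75°

I₁ = I₀ cos²(32° − 0°) = I₀ cos²(32°) = 0.7192 I₀.
I₂ = I₁ cos²(60° − 32°) = 0.7192 I₀ · cos²(28°) = 0.5607 I₀.
Need I₃/I₀ = 0.523, so cos²(θ − 60°) = 0.523 / 0.5607 = 0.9328.
θ − 60° = arccos(√0.9328) = 15.0°, giving θ ≈ 60 + 15.0 = 75.0°.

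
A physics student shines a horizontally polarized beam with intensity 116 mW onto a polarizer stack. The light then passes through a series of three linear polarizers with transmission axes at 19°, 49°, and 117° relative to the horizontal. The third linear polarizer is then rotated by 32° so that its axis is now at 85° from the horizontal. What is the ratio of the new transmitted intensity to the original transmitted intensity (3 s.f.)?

Before rotation:
By Malus's law, I₁ = I₀ cos²(19° − 0°) = I₀ cos²(19°) = 0.894 I₀.
I₂ = I₁ cos²(49° − 19°) = 0.894 I₀ · cos²(30°) = 0.6705 I₀.
I₃ = I₂ cos²(117° − 49°) = 0.6705 I₀ · cos²(68°) = 0.09409 I₀.
After rotation:
I₁ = I₀ cos²(19° − 0°) = I₀ cos²(19°) = 0.894 I₀.
I₂ = I₁ cos²(49° − 19°) = 0.894 I₀ · cos²(30°) = 0.6705 I₀.
I₃ = I₂ cos²(85° − 49°) = 0.6705 I₀ · cos²(36°) = 0.4389 I₀.
Ratio = 0.4389 / 0.09409 = 4.664.

I_new/I_old ≈ 4.66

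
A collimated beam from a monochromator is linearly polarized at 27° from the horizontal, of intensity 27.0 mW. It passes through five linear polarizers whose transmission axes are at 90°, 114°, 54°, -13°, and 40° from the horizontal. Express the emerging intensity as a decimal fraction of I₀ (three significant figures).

I₁ = 27.0 mW · cos²(63°) = 5.565 mW.
I₂ = I₁ · cos²(24°) = 5.565 · 0.8346 = 4.644 mW.
I₃ = I₂ · cos²(60°) = 4.644 · 0.25 = 1.161 mW.
I₄ = I₃ · cos²(67°) = 1.161 · 0.1527 = 0.1773 mW.
I₅ = I₄ · cos²(53°) = 0.1773 · 0.3622 = 0.0642 mW.
Transmitted fraction = 0.002378.

I/I₀ ≈ 0.00238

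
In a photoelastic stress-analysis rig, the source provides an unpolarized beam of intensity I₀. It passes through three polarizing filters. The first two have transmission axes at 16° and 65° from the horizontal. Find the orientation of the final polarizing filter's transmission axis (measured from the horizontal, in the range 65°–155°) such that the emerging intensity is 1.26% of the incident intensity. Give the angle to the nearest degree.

θ ≈ 141°

Unpolarized light through the first polarizer → I₁ = ½ I₀, now polarized at 16°.
I₂ = I₁ cos²(65° − 16°) = 0.5 I₀ · cos²(49°) = 0.2152 I₀.
Need I₃/I₀ = 0.0126, so cos²(θ − 65°) = 0.0126 / 0.2152 = 0.05855.
θ − 65° = arccos(√0.05855) = 76.0°, giving θ ≈ 65 + 76.0 = 141.0°.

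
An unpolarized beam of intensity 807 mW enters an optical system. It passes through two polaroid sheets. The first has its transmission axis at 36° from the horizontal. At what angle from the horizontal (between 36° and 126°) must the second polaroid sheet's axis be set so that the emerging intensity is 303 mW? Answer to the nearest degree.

θ ≈ 66°

Unpolarized light through the first polarizer → I₁ = ½ I₀, now polarized at 36°.
Target fraction: 303 / 807 mW = 0.3755 of I₀.
Need I₂/I₀ = 0.3755, so cos²(θ − 36°) = 0.3755 / 0.5 = 0.7509.
θ − 36° = arccos(√0.7509) = 29.9°, giving θ ≈ 36 + 29.9 = 65.9°.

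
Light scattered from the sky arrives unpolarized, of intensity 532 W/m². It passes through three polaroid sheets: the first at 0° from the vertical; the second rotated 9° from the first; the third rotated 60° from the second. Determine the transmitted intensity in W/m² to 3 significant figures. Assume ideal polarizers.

Unpolarized light through the first polarizer → I₁ = 532 W/m²/2 = 266 W/m², polarized at 0°.
I₂ = I₁ · cos²(9°) = 266 · 0.9755 = 259.5 W/m².
I₃ = I₂ · cos²(60°) = 259.5 · 0.25 = 64.87 W/m².

I ≈ 64.9 W/m²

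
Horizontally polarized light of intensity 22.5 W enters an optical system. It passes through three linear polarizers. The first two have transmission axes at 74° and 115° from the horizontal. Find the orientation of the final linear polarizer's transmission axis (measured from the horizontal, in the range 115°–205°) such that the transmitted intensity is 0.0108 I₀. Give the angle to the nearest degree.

θ ≈ 175°

I₁ = I₀ cos²(74° − 0°) = I₀ cos²(74°) = 0.07598 I₀.
I₂ = I₁ cos²(115° − 74°) = 0.07598 I₀ · cos²(41°) = 0.04327 I₀.
Need I₃/I₀ = 0.0108, so cos²(θ − 115°) = 0.0108 / 0.04327 = 0.2496.
θ − 115° = arccos(√0.2496) = 60.0°, giving θ ≈ 115 + 60.0 = 175.0°.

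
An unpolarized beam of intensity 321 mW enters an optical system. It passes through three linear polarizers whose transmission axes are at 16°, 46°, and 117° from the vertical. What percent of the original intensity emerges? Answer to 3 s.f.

Unpolarized light through the first polarizer → I₁ = 321 mW/2 = 160.5 mW, polarized at 16°.
I₂ = I₁ · cos²(30°) = 160.5 · 0.75 = 120.4 mW.
I₃ = I₂ · cos²(71°) = 120.4 · 0.106 = 12.76 mW.
That is 3.975% of the incident intensity.

≈ 3.97%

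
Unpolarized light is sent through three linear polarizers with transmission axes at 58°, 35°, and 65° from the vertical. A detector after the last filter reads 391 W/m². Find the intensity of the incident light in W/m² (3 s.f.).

I₀ ≈ 1230 W/m²

Unpolarized light through the first polarizer → I₁ = ½ I₀, now polarized at 58°.
I₂ = I₁ cos²(35° − 58°) = 0.5 I₀ · cos²(23°) = 0.4237 I₀.
I₃ = I₂ cos²(65° − 35°) = 0.4237 I₀ · cos²(30°) = 0.3177 I₀.
So 391 W/m² = 0.3177 I₀, giving I₀ = 391/0.3177 = 1231 W/m².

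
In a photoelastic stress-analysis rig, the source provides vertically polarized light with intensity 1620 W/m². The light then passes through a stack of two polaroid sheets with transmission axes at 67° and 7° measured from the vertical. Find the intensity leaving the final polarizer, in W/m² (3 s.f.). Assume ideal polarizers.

I ≈ 61.8 W/m²

I₁ = 1620 W/m² · cos²(67°) = 247.3 W/m².
I₂ = I₁ · cos²(60°) = 247.3 · 0.25 = 61.83 W/m².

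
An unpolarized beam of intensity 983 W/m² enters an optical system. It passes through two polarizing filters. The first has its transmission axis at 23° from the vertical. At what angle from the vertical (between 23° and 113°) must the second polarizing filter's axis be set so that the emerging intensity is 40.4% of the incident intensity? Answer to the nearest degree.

Unpolarized light through the first polarizer → I₁ = ½ I₀, now polarized at 23°.
Need I₂/I₀ = 0.404, so cos²(θ − 23°) = 0.404 / 0.5 = 0.808.
θ − 23° = arccos(√0.808) = 26.0°, giving θ ≈ 23 + 26.0 = 49.0°.

θ ≈ 49°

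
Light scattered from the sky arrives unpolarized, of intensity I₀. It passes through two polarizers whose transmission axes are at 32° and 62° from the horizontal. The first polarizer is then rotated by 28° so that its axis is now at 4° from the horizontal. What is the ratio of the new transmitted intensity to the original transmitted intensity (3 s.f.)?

I_new/I_old ≈ 0.374

Before rotation:
Unpolarized light through the first polarizer → I₁ = ½ I₀, now polarized at 32°.
I₂ = I₁ cos²(62° − 32°) = 0.5 I₀ · cos²(30°) = 0.375 I₀.
After rotation:
Unpolarized light through the first polarizer → I₁ = ½ I₀, now polarized at 4°.
I₂ = I₁ cos²(62° − 4°) = 0.5 I₀ · cos²(58°) = 0.1404 I₀.
Ratio = 0.1404 / 0.375 = 0.3744.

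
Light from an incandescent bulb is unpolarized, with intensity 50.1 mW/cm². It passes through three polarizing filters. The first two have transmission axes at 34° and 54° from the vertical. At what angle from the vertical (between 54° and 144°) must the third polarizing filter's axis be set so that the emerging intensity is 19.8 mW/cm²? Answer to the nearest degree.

θ ≈ 73°

Unpolarized light through the first polarizer → I₁ = ½ I₀, now polarized at 34°.
I₂ = I₁ cos²(54° − 34°) = 0.5 I₀ · cos²(20°) = 0.4415 I₀.
Target fraction: 19.8 / 50.1 mW/cm² = 0.3952 of I₀.
Need I₃/I₀ = 0.3952, so cos²(θ − 54°) = 0.3952 / 0.4415 = 0.8951.
θ − 54° = arccos(√0.8951) = 18.9°, giving θ ≈ 54 + 18.9 = 72.9°.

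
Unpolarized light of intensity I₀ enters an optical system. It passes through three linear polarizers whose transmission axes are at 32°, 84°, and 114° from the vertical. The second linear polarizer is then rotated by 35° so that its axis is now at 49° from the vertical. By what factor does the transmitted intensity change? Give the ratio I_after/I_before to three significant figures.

I_new/I_old ≈ 0.575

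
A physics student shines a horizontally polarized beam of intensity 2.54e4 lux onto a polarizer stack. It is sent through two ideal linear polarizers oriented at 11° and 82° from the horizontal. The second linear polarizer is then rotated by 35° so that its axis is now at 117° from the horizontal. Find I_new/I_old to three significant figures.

I_new/I_old ≈ 0.717

Before rotation:
I₁ = I₀ cos²(11° − 0°) = I₀ cos²(11°) = 0.9636 I₀.
I₂ = I₁ cos²(82° − 11°) = 0.9636 I₀ · cos²(71°) = 0.1021 I₀.
After rotation:
I₁ = I₀ cos²(11° − 0°) = I₀ cos²(11°) = 0.9636 I₀.
Angle between axes 1 and 2: 74°. I₂ = 0.9636 I₀ · cos²(74°) = 0.07321 I₀.
Ratio = 0.07321 / 0.1021 = 0.7168.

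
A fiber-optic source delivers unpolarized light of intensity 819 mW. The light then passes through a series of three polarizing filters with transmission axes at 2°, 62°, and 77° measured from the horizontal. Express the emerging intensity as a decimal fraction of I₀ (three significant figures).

I/I₀ ≈ 0.117

Unpolarized light through the first polarizer → I₁ = 819 mW/2 = 409.5 mW, polarized at 2°.
I₂ = I₁ · cos²(60°) = 409.5 · 0.25 = 102.4 mW.
I₃ = I₂ · cos²(15°) = 102.4 · 0.933 = 95.52 mW.
Transmitted fraction = 0.1166.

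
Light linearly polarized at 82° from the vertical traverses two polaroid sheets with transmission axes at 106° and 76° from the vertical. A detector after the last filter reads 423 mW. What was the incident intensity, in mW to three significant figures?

I₀ ≈ 676 mW

I₁ = I₀ cos²(106° − 82°) = I₀ cos²(24°) = 0.8346 I₀.
I₂ = I₁ cos²(76° − 106°) = 0.8346 I₀ · cos²(30°) = 0.6259 I₀.
So 423 mW = 0.6259 I₀, giving I₀ = 423/0.6259 = 675.8 mW.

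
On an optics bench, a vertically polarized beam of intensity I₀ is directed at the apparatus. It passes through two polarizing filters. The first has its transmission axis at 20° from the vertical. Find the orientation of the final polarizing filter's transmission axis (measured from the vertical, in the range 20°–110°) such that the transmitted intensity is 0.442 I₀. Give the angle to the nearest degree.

θ ≈ 65°

By Malus's law, I₁ = I₀ cos²(20° − 0°) = I₀ cos²(20°) = 0.883 I₀.
Need I₂/I₀ = 0.442, so cos²(θ − 20°) = 0.442 / 0.883 = 0.5006.
θ − 20° = arccos(√0.5006) = 45.0°, giving θ ≈ 20 + 45.0 = 65.0°.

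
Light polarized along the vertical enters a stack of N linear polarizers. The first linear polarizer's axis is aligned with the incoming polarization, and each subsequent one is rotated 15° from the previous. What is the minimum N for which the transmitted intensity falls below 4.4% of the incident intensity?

N = 47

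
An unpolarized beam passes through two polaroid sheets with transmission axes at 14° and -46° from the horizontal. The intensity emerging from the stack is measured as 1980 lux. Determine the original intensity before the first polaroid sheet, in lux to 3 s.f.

Unpolarized light through the first polarizer → I₁ = ½ I₀, now polarized at 14°.
I₂ = I₁ cos²(-46° − 14°) = 0.5 I₀ · cos²(60°) = 0.125 I₀.
So 1980 lux = 0.125 I₀, giving I₀ = 1980/0.125 = 1.584e+04 lux.

I₀ ≈ 1.58e4 lux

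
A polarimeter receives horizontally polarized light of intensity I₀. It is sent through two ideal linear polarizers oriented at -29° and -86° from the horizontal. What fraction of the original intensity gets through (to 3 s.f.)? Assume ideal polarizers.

I₁ = I₀ cos²(-29° − 0°) = I₀ cos²(29°) = 0.765 I₀.
I₂ = I₁ cos²(-86° + 29°) = 0.765 I₀ · cos²(57°) = 0.2269 I₀.
Transmitted fraction = 0.2269.

≈ 0.227 I₀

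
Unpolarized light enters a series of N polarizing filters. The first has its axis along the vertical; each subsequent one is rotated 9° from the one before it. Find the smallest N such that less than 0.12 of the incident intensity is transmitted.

N = 59

First polarizer halves the unpolarized light: factor 1/2.
Each further stage multiplies by cos²(9°) = 0.9755.
After N polarizers: T = 0.5·0.9755^(N−1). Require T < 0.12 ⇒ N−1 > ln(0.12/0.5)/ln(0.9755) = 57.60, so N−1 ≥ 58 and N = 59.
Check: N=59 gives T = 0.1188 < 0.12; N=58 gives T = 0.1218.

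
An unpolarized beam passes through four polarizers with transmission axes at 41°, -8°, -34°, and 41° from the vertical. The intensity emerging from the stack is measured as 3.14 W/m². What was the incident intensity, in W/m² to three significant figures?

Unpolarized light through the first polarizer → I₁ = ½ I₀, now polarized at 41°.
I₂ = I₁ cos²(-8° − 41°) = 0.5 I₀ · cos²(49°) = 0.2152 I₀.
I₃ = I₂ cos²(-34° + 8°) = 0.2152 I₀ · cos²(26°) = 0.1739 I₀.
I₄ = I₃ cos²(41° + 34°) = 0.1739 I₀ · cos²(75°) = 0.01165 I₀.
So 3.14 W/m² = 0.01165 I₀, giving I₀ = 3.14/0.01165 = 269.6 W/m².

I₀ ≈ 270 W/m²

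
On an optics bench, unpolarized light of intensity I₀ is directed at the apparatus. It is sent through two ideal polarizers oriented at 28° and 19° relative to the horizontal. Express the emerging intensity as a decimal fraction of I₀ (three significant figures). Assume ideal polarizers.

≈ 0.488 I₀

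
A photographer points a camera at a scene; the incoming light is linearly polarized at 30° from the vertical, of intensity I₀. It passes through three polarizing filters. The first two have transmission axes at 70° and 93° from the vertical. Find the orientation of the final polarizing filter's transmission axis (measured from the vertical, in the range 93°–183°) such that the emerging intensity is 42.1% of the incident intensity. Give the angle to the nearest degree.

By Malus's law, I₁ = I₀ cos²(70° − 30°) = I₀ cos²(40°) = 0.5868 I₀.
I₂ = I₁ cos²(93° − 70°) = 0.5868 I₀ · cos²(23°) = 0.4972 I₀.
Need I₃/I₀ = 0.421, so cos²(θ − 93°) = 0.421 / 0.4972 = 0.8467.
θ − 93° = arccos(√0.8467) = 23.1°, giving θ ≈ 93 + 23.1 = 116.1°.

θ ≈ 116°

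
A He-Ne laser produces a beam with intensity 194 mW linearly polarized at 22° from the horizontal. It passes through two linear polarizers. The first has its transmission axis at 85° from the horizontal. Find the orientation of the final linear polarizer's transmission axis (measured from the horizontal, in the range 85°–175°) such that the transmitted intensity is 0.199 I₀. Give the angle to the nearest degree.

By Malus's law, I₁ = I₀ cos²(85° − 22°) = I₀ cos²(63°) = 0.2061 I₀.
Need I₂/I₀ = 0.199, so cos²(θ − 85°) = 0.199 / 0.2061 = 0.9655.
θ − 85° = arccos(√0.9655) = 10.7°, giving θ ≈ 85 + 10.7 = 95.7°.

θ ≈ 96°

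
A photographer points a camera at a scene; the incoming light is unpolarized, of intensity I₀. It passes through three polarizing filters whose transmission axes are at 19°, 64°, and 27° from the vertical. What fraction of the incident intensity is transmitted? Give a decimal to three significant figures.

Unpolarized light through the first polarizer → I₁ = ½ I₀, now polarized at 19°.
I₂ = I₁ cos²(64° − 19°) = 0.5 I₀ · cos²(45°) = 0.25 I₀.
I₃ = I₂ cos²(27° − 64°) = 0.25 I₀ · cos²(37°) = 0.1595 I₀.
Transmitted fraction = 0.1595.

≈ 0.159 I₀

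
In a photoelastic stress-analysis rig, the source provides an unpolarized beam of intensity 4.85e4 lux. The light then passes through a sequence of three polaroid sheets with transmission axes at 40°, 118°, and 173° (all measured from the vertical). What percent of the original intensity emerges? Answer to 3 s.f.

Unpolarized light through the first polarizer → I₁ = 4.85e4 lux/2 = 2.425e+04 lux, polarized at 40°.
I₂ = I₁ · cos²(78°) = 2.425e+04 · 0.04323 = 1048 lux.
I₃ = I₂ · cos²(55°) = 1048 · 0.329 = 344.9 lux.
That is 0.7111% of the incident intensity.

≈ 0.711%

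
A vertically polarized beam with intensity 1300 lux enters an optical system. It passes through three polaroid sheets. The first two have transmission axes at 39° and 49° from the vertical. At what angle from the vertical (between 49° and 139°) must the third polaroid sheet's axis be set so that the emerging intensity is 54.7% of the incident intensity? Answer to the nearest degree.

I₁ = I₀ cos²(39° − 0°) = I₀ cos²(39°) = 0.604 I₀.
I₂ = I₁ cos²(49° − 39°) = 0.604 I₀ · cos²(10°) = 0.5857 I₀.
Need I₃/I₀ = 0.547, so cos²(θ − 49°) = 0.547 / 0.5857 = 0.9339.
θ − 49° = arccos(√0.9339) = 14.9°, giving θ ≈ 49 + 14.9 = 63.9°.

θ ≈ 64°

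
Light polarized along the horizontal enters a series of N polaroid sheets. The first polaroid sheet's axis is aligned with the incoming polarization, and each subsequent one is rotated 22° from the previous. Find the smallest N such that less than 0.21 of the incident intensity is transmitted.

N = 12

First polarizer is aligned with the polarization: full transmission.
Each further stage multiplies by cos²(22°) = 0.8597.
After N polarizers: T = 0.8597^(N−1). Require T < 0.21 ⇒ N−1 > ln(0.21)/ln(0.8597) = 10.32, so N−1 ≥ 11 and N = 12.
Check: N=12 gives T = 0.1895 < 0.21; N=11 gives T = 0.2205.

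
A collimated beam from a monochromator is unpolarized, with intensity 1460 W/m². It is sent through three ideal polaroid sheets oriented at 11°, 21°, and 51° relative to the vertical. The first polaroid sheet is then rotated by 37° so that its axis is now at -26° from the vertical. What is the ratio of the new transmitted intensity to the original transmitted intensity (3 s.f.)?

Before rotation:
Unpolarized light through the first polarizer → I₁ = ½ I₀, now polarized at 11°.
I₂ = I₁ cos²(21° − 11°) = 0.5 I₀ · cos²(10°) = 0.4849 I₀.
I₃ = I₂ cos²(51° − 21°) = 0.4849 I₀ · cos²(30°) = 0.3637 I₀.
After rotation:
Unpolarized light through the first polarizer → I₁ = ½ I₀, now polarized at -26°.
I₂ = I₁ cos²(21° + 26°) = 0.5 I₀ · cos²(47°) = 0.2326 I₀.
I₃ = I₂ cos²(51° − 21°) = 0.2326 I₀ · cos²(30°) = 0.1744 I₀.
Ratio = 0.1744 / 0.3637 = 0.4796.

I_new/I_old ≈ 0.480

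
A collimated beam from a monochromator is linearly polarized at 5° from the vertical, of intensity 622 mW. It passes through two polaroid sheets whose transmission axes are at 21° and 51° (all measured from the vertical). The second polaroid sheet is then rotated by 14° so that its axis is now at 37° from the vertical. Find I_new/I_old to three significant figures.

I_new/I_old ≈ 1.23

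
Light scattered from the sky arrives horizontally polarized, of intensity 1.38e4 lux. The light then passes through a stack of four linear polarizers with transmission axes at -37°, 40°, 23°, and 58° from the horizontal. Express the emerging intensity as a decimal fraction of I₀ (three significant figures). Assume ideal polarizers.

I/I₀ ≈ 0.0198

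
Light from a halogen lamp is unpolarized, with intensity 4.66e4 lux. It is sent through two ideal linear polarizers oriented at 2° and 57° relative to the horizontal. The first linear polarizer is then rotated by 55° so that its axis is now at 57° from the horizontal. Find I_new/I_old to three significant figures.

I_new/I_old ≈ 3.04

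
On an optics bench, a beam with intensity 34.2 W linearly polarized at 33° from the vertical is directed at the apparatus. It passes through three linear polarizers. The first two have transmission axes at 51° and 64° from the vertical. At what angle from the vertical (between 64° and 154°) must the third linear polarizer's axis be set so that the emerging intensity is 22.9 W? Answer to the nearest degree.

I₁ = I₀ cos²(51° − 33°) = I₀ cos²(18°) = 0.9045 I₀.
I₂ = I₁ cos²(64° − 51°) = 0.9045 I₀ · cos²(13°) = 0.8587 I₀.
Target fraction: 22.9 / 34.2 W = 0.6696 of I₀.
Need I₃/I₀ = 0.6696, so cos²(θ − 64°) = 0.6696 / 0.8587 = 0.7797.
θ − 64° = arccos(√0.7797) = 28.0°, giving θ ≈ 64 + 28.0 = 92.0°.

θ ≈ 92°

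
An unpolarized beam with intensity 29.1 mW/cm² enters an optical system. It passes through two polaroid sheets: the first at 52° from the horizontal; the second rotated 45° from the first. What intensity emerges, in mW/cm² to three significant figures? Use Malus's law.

Unpolarized light through the first polarizer → I₁ = 29.1 mW/cm²/2 = 14.55 mW/cm², polarized at 52°.
I₂ = I₁ · cos²(45°) = 14.55 · 0.5 = 7.275 mW/cm².

I ≈ 7.28 mW/cm²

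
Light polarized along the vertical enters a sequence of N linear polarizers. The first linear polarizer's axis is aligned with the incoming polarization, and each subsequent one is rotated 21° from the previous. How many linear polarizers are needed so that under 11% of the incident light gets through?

N = 18

First polarizer is aligned with the polarization: full transmission.
Each further stage multiplies by cos²(21°) = 0.8716.
After N polarizers: T = 0.8716^(N−1). Require T < 0.11 ⇒ N−1 > ln(0.11)/ln(0.8716) = 16.06, so N−1 ≥ 17 and N = 18.
Check: N=18 gives T = 0.09664 < 0.11; N=17 gives T = 0.1109.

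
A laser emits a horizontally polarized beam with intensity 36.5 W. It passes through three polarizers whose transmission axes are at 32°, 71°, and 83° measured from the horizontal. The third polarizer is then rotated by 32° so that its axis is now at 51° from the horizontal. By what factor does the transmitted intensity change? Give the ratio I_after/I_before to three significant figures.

Before rotation:
By Malus's law, I₁ = I₀ cos²(32° − 0°) = I₀ cos²(32°) = 0.7192 I₀.
I₂ = I₁ cos²(71° − 32°) = 0.7192 I₀ · cos²(39°) = 0.4344 I₀.
I₃ = I₂ cos²(83° − 71°) = 0.4344 I₀ · cos²(12°) = 0.4156 I₀.
After rotation:
I₁ = I₀ cos²(32° − 0°) = I₀ cos²(32°) = 0.7192 I₀.
I₂ = I₁ cos²(71° − 32°) = 0.7192 I₀ · cos²(39°) = 0.4344 I₀.
I₃ = I₂ cos²(51° − 71°) = 0.4344 I₀ · cos²(20°) = 0.3835 I₀.
Ratio = 0.3835 / 0.4156 = 0.9229.

I_new/I_old ≈ 0.923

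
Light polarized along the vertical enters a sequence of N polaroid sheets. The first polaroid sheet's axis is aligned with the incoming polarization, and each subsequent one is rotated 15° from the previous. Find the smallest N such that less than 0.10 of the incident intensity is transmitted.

First polarizer is aligned with the polarization: full transmission.
Each further stage multiplies by cos²(15°) = 0.933.
After N polarizers: T = 0.933^(N−1). Require T < 0.10 ⇒ N−1 > ln(0.10)/ln(0.933) = 33.21, so N−1 ≥ 34 and N = 35.
Check: N=35 gives T = 0.09466 < 0.10; N=34 gives T = 0.1015.

N = 35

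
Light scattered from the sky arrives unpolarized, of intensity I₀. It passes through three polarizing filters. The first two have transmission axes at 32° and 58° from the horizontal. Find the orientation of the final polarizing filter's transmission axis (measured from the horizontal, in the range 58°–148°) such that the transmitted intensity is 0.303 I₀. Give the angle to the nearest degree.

Unpolarized light through the first polarizer → I₁ = ½ I₀, now polarized at 32°.
I₂ = I₁ cos²(58° − 32°) = 0.5 I₀ · cos²(26°) = 0.4039 I₀.
Need I₃/I₀ = 0.303, so cos²(θ − 58°) = 0.303 / 0.4039 = 0.7502.
θ − 58° = arccos(√0.7502) = 30.0°, giving θ ≈ 58 + 30.0 = 88.0°.

θ ≈ 88°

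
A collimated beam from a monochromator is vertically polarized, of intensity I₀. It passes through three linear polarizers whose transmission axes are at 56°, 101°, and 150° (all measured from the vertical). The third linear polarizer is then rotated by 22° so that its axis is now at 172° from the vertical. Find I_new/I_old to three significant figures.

I_new/I_old ≈ 0.246

Before rotation:
I₁ = I₀ cos²(56° − 0°) = I₀ cos²(56°) = 0.3127 I₀.
I₂ = I₁ cos²(101° − 56°) = 0.3127 I₀ · cos²(45°) = 0.1563 I₀.
I₃ = I₂ cos²(150° − 101°) = 0.1563 I₀ · cos²(49°) = 0.06729 I₀.
After rotation:
I₁ = I₀ cos²(56° − 0°) = I₀ cos²(56°) = 0.3127 I₀.
I₂ = I₁ cos²(101° − 56°) = 0.3127 I₀ · cos²(45°) = 0.1563 I₀.
I₃ = I₂ cos²(172° − 101°) = 0.1563 I₀ · cos²(71°) = 0.01657 I₀.
Ratio = 0.01657 / 0.06729 = 0.2463.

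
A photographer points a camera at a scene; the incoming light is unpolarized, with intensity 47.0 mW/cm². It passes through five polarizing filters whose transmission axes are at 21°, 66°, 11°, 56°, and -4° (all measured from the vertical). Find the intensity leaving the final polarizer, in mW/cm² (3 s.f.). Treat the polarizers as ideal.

Unpolarized light through the first polarizer → I₁ = 47.0 mW/cm²/2 = 23.5 mW/cm², polarized at 21°.
I₂ = I₁ · cos²(45°) = 23.5 · 0.5 = 11.75 mW/cm².
I₃ = I₂ · cos²(55°) = 11.75 · 0.329 = 3.866 mW/cm².
I₄ = I₃ · cos²(45°) = 3.866 · 0.5 = 1.933 mW/cm².
I₅ = I₄ · cos²(60°) = 1.933 · 0.25 = 0.4832 mW/cm².

I ≈ 0.483 mW/cm²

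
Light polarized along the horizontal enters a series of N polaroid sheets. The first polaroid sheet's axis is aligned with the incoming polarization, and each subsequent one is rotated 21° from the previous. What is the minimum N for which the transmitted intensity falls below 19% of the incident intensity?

First polarizer is aligned with the polarization: full transmission.
Each further stage multiplies by cos²(21°) = 0.8716.
After N polarizers: T = 0.8716^(N−1). Require T < 0.19 ⇒ N−1 > ln(0.19)/ln(0.8716) = 12.08, so N−1 ≥ 13 and N = 14.
Check: N=14 gives T = 0.1675 < 0.19; N=13 gives T = 0.1922.

N = 14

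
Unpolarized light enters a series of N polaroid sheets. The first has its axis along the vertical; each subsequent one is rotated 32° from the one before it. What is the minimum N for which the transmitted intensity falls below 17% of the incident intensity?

First polarizer halves the unpolarized light: factor 1/2.
Each further stage multiplies by cos²(32°) = 0.7192.
After N polarizers: T = 0.5·0.7192^(N−1). Require T < 0.17 ⇒ N−1 > ln(0.17/0.5)/ln(0.7192) = 3.27, so N−1 ≥ 4 and N = 5.
Check: N=5 gives T = 0.1338 < 0.17; N=4 gives T = 0.186.

N = 5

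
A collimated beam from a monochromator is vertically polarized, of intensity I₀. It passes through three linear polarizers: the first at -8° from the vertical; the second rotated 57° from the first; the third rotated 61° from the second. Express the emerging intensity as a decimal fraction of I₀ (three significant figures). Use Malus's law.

≈ 0.0684 I₀

By Malus's law, I₁ = I₀ cos²(-8° − 0°) = I₀ cos²(8°) = 0.9806 I₀.
I₂ = I₁ cos²(57°) = 0.9806 · 0.2966 I₀ = 0.2909 I₀.
I₃ = I₂ cos²(61°) = 0.2909 · 0.235 I₀ = 0.06837 I₀.
Transmitted fraction = 0.06837.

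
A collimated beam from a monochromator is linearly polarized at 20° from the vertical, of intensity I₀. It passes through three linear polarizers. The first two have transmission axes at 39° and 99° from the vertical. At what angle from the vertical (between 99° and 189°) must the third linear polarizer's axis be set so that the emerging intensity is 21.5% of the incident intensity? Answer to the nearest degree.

θ ≈ 110°

I₁ = I₀ cos²(39° − 20°) = I₀ cos²(19°) = 0.894 I₀.
I₂ = I₁ cos²(99° − 39°) = 0.894 I₀ · cos²(60°) = 0.2235 I₀.
Need I₃/I₀ = 0.215, so cos²(θ − 99°) = 0.215 / 0.2235 = 0.962.
θ − 99° = arccos(√0.962) = 11.2°, giving θ ≈ 99 + 11.2 = 110.2°.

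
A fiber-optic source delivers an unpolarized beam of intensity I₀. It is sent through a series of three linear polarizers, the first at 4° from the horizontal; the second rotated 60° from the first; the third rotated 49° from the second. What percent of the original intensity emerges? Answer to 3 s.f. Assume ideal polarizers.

Unpolarized light through the first polarizer → I₁ = ½ I₀, now polarized at 4°.
I₂ = I₁ cos²(60°) = 0.5 · 0.25 I₀ = 0.125 I₀.
I₃ = I₂ cos²(49°) = 0.125 · 0.4304 I₀ = 0.0538 I₀.
That is 5.38% of the incident intensity.

≈ 5.38%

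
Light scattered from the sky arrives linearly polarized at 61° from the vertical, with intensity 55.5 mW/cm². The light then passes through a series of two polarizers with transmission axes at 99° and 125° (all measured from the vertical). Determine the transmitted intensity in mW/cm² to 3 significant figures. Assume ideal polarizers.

I₁ = 55.5 mW/cm² · cos²(38°) = 34.46 mW/cm².
I₂ = I₁ · cos²(26°) = 34.46 · 0.8078 = 27.84 mW/cm².

I ≈ 27.8 mW/cm²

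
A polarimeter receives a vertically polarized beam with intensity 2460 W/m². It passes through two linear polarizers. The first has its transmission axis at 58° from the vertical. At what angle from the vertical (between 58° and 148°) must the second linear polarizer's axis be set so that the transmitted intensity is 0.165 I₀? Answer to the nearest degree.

I₁ = I₀ cos²(58° − 0°) = I₀ cos²(58°) = 0.2808 I₀.
Need I₂/I₀ = 0.165, so cos²(θ − 58°) = 0.165 / 0.2808 = 0.5876.
θ − 58° = arccos(√0.5876) = 40.0°, giving θ ≈ 58 + 40.0 = 98.0°.

θ ≈ 98°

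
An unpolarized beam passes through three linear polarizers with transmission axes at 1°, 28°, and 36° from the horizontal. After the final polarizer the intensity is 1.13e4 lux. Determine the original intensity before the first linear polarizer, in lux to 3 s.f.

Unpolarized light through the first polarizer → I₁ = ½ I₀, now polarized at 1°.
I₂ = I₁ cos²(28° − 1°) = 0.5 I₀ · cos²(27°) = 0.3969 I₀.
I₃ = I₂ cos²(36° − 28°) = 0.3969 I₀ · cos²(8°) = 0.3893 I₀.
So 1.13e4 lux = 0.3893 I₀, giving I₀ = 1.13e4/0.3893 = 2.903e+04 lux.

I₀ ≈ 2.90e4 lux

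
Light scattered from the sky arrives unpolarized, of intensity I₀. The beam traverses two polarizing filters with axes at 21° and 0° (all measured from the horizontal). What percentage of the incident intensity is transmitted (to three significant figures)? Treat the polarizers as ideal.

Unpolarized light through the first polarizer → I₁ = ½ I₀, now polarized at 21°.
I₂ = I₁ cos²(0° − 21°) = 0.5 I₀ · cos²(21°) = 0.4358 I₀.
That is 43.58% of the incident intensity.

≈ 43.6%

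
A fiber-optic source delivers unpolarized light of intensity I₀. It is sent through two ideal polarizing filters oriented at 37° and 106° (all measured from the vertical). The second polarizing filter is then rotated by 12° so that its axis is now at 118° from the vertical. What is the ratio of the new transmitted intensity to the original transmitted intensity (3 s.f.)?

Before rotation:
Unpolarized light through the first polarizer → I₁ = ½ I₀, now polarized at 37°.
I₂ = I₁ cos²(106° − 37°) = 0.5 I₀ · cos²(69°) = 0.06421 I₀.
After rotation:
Unpolarized light through the first polarizer → I₁ = ½ I₀, now polarized at 37°.
I₂ = I₁ cos²(118° − 37°) = 0.5 I₀ · cos²(81°) = 0.01224 I₀.
Ratio = 0.01224 / 0.06421 = 0.1905.

I_new/I_old ≈ 0.191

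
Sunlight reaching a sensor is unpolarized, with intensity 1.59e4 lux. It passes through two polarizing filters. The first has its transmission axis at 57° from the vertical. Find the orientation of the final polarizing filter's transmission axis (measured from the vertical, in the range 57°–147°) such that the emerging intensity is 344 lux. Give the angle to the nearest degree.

θ ≈ 135°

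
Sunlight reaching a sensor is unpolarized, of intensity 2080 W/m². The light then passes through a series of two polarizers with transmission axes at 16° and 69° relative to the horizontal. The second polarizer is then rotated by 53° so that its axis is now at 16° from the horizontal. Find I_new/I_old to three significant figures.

Before rotation:
Unpolarized light through the first polarizer → I₁ = ½ I₀, now polarized at 16°.
I₂ = I₁ cos²(69° − 16°) = 0.5 I₀ · cos²(53°) = 0.1811 I₀.
After rotation:
Unpolarized light through the first polarizer → I₁ = ½ I₀, now polarized at 16°.
I₂ = I₁ cos²(16° − 16°) = 0.5 I₀ · cos²(0°) = 0.5 I₀.
Ratio = 0.5 / 0.1811 = 2.761.

I_new/I_old ≈ 2.76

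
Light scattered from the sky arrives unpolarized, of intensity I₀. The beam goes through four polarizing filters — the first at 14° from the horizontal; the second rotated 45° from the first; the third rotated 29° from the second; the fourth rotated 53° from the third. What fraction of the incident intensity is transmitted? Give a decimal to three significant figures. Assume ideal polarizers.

≈ 0.0693 I₀

Unpolarized light through the first polarizer → I₁ = ½ I₀, now polarized at 14°.
I₂ = I₁ cos²(45°) = 0.5 · 0.5 I₀ = 0.25 I₀.
I₃ = I₂ cos²(29°) = 0.25 · 0.765 I₀ = 0.1912 I₀.
I₄ = I₃ cos²(53°) = 0.1912 · 0.3622 I₀ = 0.06926 I₀.
Transmitted fraction = 0.06926.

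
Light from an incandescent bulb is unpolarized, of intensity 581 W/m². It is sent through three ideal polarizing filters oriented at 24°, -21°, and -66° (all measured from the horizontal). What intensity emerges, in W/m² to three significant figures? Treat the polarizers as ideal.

I ≈ 72.6 W/m²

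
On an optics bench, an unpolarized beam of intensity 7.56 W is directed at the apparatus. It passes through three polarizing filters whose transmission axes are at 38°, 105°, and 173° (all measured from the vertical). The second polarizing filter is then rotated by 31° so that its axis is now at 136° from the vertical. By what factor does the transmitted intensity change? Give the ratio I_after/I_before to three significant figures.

I_new/I_old ≈ 0.577

Before rotation:
Unpolarized light through the first polarizer → I₁ = ½ I₀, now polarized at 38°.
I₂ = I₁ cos²(105° − 38°) = 0.5 I₀ · cos²(67°) = 0.07634 I₀.
I₃ = I₂ cos²(173° − 105°) = 0.07634 I₀ · cos²(68°) = 0.01071 I₀.
After rotation:
Unpolarized light through the first polarizer → I₁ = ½ I₀, now polarized at 38°.
Angle between axes 1 and 2: 82°. I₂ = 0.5 I₀ · cos²(82°) = 0.009685 I₀.
I₃ = I₂ cos²(173° − 136°) = 0.009685 I₀ · cos²(37°) = 0.006177 I₀.
Ratio = 0.006177 / 0.01071 = 0.5766.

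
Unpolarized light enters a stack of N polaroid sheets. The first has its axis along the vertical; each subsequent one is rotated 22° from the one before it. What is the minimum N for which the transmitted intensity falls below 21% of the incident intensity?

N = 7

First polarizer halves the unpolarized light: factor 1/2.
Each further stage multiplies by cos²(22°) = 0.8597.
After N polarizers: T = 0.5·0.8597^(N−1). Require T < 0.21 ⇒ N−1 > ln(0.21/0.5)/ln(0.8597) = 5.74, so N−1 ≥ 6 and N = 7.
Check: N=7 gives T = 0.2018 < 0.21; N=6 gives T = 0.2348.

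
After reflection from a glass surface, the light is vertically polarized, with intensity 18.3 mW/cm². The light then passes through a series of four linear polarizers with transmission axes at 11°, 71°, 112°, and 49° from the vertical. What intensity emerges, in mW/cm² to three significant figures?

I ≈ 0.518 mW/cm²

I₁ = 18.3 mW/cm² · cos²(11°) = 17.63 mW/cm².
I₂ = I₁ · cos²(60°) = 17.63 · 0.25 = 4.408 mW/cm².
I₃ = I₂ · cos²(41°) = 4.408 · 0.5696 = 2.511 mW/cm².
I₄ = I₃ · cos²(63°) = 2.511 · 0.2061 = 0.5175 mW/cm².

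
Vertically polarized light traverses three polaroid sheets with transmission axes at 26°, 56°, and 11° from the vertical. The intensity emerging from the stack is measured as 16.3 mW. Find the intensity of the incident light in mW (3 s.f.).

I₁ = I₀ cos²(26° − 0°) = I₀ cos²(26°) = 0.8078 I₀.
I₂ = I₁ cos²(56° − 26°) = 0.8078 I₀ · cos²(30°) = 0.6059 I₀.
I₃ = I₂ cos²(11° − 56°) = 0.6059 I₀ · cos²(45°) = 0.3029 I₀.
So 16.3 mW = 0.3029 I₀, giving I₀ = 16.3/0.3029 = 53.81 mW.

I₀ ≈ 53.8 mW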